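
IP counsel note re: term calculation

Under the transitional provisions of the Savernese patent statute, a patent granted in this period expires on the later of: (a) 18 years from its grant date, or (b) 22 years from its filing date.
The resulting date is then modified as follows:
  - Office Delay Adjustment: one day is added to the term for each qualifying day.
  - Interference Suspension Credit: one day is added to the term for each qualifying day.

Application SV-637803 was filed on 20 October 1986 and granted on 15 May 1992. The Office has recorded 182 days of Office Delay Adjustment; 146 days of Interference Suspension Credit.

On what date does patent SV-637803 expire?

(a) grant + 18 years → 15 May 2010.
(b) filing + 22 years → 20 October 2008.
Later of the two: 15 May 2010.
Office Delay Adjustment: +182 days → 13 November 2010.
Interference Suspension Credit: +146 days → 8 April 2011.

April 8, 2011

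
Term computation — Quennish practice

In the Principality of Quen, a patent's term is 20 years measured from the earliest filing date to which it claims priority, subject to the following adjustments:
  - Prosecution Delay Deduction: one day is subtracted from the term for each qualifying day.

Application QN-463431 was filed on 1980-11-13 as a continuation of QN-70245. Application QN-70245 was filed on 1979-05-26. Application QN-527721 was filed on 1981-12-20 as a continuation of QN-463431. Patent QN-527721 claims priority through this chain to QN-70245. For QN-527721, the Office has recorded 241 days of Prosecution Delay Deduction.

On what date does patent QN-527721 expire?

Earliest priority filing: 26 May 1979.
Base term: 26 May 1979 + 20 years → 26 May 1999.
Prosecution Delay Deduction: −241 days → 27 September 1998.

September 27, 1998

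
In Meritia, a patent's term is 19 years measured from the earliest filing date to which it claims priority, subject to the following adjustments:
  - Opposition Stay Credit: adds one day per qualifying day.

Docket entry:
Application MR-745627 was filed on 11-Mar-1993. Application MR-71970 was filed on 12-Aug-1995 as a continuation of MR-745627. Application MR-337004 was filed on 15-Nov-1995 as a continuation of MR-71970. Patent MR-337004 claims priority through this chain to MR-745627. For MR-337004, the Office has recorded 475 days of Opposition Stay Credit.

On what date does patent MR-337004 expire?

Earliest priority filing: 11 March 1993.
Base term: 11 March 1993 + 19 years → 11 March 2012.
Opposition Stay Credit: +475 days → 29 June 2013.

2013-06-29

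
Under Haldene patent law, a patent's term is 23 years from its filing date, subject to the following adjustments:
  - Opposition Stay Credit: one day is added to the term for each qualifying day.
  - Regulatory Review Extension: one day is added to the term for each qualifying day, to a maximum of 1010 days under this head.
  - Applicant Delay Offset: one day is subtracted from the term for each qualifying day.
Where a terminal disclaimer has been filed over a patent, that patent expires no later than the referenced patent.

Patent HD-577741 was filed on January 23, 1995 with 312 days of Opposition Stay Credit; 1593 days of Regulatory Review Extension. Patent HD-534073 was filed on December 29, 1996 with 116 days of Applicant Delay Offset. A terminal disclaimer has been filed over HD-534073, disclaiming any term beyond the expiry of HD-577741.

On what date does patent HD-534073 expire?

2019-09-04

Natural term of HD-534073:
  Base: filing + 23 years → 29 December 2019.
  Applicant Delay Offset: −116 days → 4 September 2019.
Expiry of referenced patent HD-577741:
  Base: filing + 23 years → 23 January 2018.
  Opposition Stay Credit: +312 days → 1 December 2018.
  Regulatory Review Extension: 1593 days claimed exceeds the 1010-day cap, so +1010 days → 6 September 2021.
Terminal disclaimer: HD-534073 expires on the earlier of 4 September 2019 and 6 September 2021.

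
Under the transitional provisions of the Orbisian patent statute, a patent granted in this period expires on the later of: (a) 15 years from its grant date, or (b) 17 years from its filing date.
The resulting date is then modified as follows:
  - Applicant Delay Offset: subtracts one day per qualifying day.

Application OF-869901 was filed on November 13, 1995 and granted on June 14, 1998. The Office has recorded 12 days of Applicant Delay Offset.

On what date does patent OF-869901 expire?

(a) grant + 15 years → 14 June 2013.
(b) filing + 17 years → 13 November 2012.
Later of the two: 14 June 2013.
Applicant Delay Offset: −12 days → 2 June 2013.

2013-06-02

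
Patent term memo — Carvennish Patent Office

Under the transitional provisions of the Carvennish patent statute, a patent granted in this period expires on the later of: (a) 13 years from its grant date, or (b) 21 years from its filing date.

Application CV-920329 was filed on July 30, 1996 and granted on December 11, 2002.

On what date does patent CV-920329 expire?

2017-07-30

(a) grant + 13 years → 11 December 2015.
(b) filing + 21 years → 30 July 2017.
Later of the two: 30 July 2017.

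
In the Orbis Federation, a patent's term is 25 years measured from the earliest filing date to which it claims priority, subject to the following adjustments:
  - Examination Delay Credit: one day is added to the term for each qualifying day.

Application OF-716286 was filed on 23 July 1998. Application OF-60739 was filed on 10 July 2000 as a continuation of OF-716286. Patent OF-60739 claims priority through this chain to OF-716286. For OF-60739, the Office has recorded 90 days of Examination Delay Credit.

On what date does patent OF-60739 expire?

2023-10-21

Earliest priority filing: 23 July 1998.
Base term: 23 July 1998 + 25 years → 23 July 2023.
Examination Delay Credit: +90 days → 21 October 2023.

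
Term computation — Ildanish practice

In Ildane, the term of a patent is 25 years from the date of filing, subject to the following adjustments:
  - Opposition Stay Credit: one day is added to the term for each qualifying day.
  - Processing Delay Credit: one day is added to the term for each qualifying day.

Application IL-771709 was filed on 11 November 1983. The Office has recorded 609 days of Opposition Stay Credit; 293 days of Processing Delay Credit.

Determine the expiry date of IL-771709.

Base term: filing date + 25 years → 11 November 2008.
Opposition Stay Credit: +609 days → 13 July 2010.
Processing Delay Credit: +293 days → 2 May 2011.

2011-05-02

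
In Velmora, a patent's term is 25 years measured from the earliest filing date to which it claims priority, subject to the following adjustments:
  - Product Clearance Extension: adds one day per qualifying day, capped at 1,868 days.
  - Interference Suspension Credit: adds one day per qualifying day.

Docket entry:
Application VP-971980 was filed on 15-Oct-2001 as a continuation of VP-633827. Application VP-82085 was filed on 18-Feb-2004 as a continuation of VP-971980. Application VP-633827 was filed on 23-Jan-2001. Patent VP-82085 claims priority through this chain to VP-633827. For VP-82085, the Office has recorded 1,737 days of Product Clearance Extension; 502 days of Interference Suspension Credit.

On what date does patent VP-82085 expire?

Earliest priority filing: 23 January 2001.
Base term: 23 January 2001 + 25 years → 23 January 2026.
Product Clearance Extension: 1737 days (within the 1868-day cap) → +1737 days → 26 October 2030.
Interference Suspension Credit: +502 days → 11 March 2032.

2032-03-11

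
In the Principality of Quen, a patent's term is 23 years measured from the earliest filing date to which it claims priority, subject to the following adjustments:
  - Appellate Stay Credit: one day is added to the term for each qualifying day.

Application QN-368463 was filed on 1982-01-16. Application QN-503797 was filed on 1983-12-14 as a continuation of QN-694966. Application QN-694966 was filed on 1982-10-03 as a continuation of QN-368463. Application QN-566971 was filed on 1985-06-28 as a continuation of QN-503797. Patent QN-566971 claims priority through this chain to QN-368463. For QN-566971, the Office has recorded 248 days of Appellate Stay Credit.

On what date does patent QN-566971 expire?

2005-09-21

Earliest priority filing: 16 January 1982.
Base term: 16 January 1982 + 23 years → 16 January 2005.
Appellate Stay Credit: +248 days → 21 September 2005.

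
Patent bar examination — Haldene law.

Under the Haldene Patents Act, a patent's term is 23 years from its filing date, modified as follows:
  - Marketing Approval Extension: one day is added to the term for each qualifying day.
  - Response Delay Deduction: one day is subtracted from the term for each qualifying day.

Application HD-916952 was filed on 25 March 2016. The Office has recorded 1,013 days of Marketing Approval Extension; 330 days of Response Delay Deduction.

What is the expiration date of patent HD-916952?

2041-02-05

Base term: filing date + 23 years → 25 March 2039.
Marketing Approval Extension: +1013 days → 1 January 2042.
Response Delay Deduction: −330 days → 5 February 2041.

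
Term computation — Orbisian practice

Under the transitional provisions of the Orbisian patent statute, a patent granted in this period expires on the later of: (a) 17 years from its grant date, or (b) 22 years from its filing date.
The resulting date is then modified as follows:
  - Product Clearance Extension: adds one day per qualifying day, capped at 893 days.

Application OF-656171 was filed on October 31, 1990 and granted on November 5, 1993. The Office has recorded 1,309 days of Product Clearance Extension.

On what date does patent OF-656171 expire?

April 12, 2015

(a) grant + 17 years → 5 November 2010.
(b) filing + 22 years → 31 October 2012.
Later of the two: 31 October 2012.
Product Clearance Extension: 1309 days claimed exceeds the 893-day cap, so +893 days → 12 April 2015.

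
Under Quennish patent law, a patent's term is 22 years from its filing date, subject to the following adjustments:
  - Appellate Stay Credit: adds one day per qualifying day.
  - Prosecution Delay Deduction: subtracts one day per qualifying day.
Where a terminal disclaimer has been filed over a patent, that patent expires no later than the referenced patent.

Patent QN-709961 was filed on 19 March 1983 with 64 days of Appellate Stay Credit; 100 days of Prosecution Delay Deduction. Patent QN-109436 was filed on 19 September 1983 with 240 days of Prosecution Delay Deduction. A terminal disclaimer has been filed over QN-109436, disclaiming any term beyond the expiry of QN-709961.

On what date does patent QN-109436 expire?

2005-01-22

Natural term of QN-109436:
  Base: filing + 22 years → 19 September 2005.
  Prosecution Delay Deduction: −240 days → 22 January 2005.
Expiry of referenced patent QN-709961:
  Base: filing + 22 years → 19 March 2005.
  Appellate Stay Credit: +64 days → 22 May 2005.
  Prosecution Delay Deduction: −100 days → 11 February 2005.
Terminal disclaimer: QN-109436 expires on the earlier of 22 January 2005 and 11 February 2005.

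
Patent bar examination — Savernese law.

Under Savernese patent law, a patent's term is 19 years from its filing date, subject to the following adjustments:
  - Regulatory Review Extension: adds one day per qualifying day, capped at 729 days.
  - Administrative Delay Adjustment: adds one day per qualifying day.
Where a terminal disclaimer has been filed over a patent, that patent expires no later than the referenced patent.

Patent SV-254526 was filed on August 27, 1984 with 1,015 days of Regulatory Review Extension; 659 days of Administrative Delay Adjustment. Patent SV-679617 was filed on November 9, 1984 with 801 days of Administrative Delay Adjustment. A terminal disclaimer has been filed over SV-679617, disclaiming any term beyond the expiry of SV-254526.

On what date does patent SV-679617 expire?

January 18, 2006

Natural term of SV-679617:
  Base: filing + 19 years → 9 November 2003.
  Administrative Delay Adjustment: +801 days → 18 January 2006.
Expiry of referenced patent SV-254526:
  Base: filing + 19 years → 27 August 2003.
  Regulatory Review Extension: 1015 days claimed exceeds the 729-day cap, so +729 days → 25 August 2005.
  Administrative Delay Adjustment: +659 days → 15 June 2007.
Terminal disclaimer: SV-679617 expires on the earlier of 18 January 2006 and 15 June 2007.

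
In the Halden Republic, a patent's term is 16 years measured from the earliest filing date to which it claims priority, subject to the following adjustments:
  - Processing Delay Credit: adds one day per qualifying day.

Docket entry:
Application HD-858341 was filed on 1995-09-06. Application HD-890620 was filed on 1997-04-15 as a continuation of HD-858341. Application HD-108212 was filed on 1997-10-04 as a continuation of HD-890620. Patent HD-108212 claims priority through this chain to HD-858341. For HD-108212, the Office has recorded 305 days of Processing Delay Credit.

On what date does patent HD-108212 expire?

July 7, 2012

Earliest priority filing: 6 September 1995.
Base term: 6 September 1995 + 16 years → 6 September 2011.
Processing Delay Credit: +305 days → 7 July 2012.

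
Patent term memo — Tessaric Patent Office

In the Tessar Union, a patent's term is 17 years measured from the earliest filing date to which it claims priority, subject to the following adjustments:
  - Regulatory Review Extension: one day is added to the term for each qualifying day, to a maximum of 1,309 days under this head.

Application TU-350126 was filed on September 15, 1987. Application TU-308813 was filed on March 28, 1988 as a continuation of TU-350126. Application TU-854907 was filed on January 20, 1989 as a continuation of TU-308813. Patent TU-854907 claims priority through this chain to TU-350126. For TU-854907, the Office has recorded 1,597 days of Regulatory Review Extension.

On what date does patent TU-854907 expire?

2008-04-16

Earliest priority filing: 15 September 1987.
Base term: 15 September 1987 + 17 years → 15 September 2004.
Regulatory Review Extension: 1597 days claimed exceeds the 1309-day cap, so +1309 days → 16 April 2008.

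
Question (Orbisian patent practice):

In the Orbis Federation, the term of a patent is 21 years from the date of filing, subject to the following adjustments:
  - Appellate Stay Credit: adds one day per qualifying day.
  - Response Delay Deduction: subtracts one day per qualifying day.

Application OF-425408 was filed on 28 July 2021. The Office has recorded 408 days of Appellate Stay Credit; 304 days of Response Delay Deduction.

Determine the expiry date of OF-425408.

Base term: filing date + 21 years → 28 July 2042.
Appellate Stay Credit: +408 days → 9 September 2043.
Response Delay Deduction: −304 days → 9 November 2042.

November 9, 2042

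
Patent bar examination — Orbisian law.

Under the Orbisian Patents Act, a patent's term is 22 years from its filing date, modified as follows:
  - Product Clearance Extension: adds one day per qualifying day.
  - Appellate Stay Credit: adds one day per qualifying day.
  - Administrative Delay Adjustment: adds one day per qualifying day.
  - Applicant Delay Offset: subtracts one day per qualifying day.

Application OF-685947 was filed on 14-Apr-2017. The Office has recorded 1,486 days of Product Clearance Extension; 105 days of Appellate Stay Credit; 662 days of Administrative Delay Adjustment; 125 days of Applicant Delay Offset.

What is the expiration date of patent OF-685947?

Base term: filing date + 22 years → 14 April 2039.
Product Clearance Extension: +1486 days → 9 May 2043.
Appellate Stay Credit: +105 days → 22 August 2043.
Administrative Delay Adjustment: +662 days → 14 June 2045.
Applicant Delay Offset: −125 days → 9 February 2045.

February 9, 2045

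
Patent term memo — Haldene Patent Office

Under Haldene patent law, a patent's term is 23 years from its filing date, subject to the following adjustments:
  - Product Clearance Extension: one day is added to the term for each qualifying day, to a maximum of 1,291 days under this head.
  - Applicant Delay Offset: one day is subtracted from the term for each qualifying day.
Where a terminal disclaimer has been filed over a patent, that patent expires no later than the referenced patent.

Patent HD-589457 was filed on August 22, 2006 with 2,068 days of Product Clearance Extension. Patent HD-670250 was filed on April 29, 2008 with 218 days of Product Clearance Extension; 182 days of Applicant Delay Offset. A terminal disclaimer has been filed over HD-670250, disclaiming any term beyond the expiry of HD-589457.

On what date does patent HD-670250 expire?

Natural term of HD-670250:
  Base: filing + 23 years → 29 April 2031.
  Product Clearance Extension: 218 days (within the 1291-day cap) → +218 days → 3 December 2031.
  Applicant Delay Offset: −182 days → 4 June 2031.
Expiry of referenced patent HD-589457:
  Base: filing + 23 years → 22 August 2029.
  Product Clearance Extension: 2068 days claimed exceeds the 1291-day cap, so +1291 days → 5 March 2033.
Terminal disclaimer: HD-670250 expires on the earlier of 4 June 2031 and 5 March 2033.

2031-06-04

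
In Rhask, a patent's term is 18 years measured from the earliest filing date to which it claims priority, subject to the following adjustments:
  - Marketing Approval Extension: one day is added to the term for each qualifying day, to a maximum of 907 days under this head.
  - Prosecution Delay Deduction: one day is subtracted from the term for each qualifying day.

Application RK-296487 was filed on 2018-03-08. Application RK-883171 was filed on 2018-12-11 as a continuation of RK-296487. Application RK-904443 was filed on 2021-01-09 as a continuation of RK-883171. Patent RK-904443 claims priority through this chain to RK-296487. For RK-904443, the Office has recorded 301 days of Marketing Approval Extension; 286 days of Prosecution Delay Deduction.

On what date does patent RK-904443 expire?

2036-03-23

Earliest priority filing: 8 March 2018.
Base term: 8 March 2018 + 18 years → 8 March 2036.
Marketing Approval Extension: 301 days (within the 907-day cap) → +301 days → 3 January 2037.
Prosecution Delay Deduction: −286 days → 23 March 2036.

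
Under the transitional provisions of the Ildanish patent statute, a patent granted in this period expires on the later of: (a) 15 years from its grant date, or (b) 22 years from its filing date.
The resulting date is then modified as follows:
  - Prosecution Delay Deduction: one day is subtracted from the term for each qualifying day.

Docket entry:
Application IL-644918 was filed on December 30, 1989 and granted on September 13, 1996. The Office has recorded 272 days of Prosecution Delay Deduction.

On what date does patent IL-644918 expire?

(a) grant + 15 years → 13 September 2011.
(b) filing + 22 years → 30 December 2011.
Later of the two: 30 December 2011.
Prosecution Delay Deduction: −272 days → 2 April 2011.

April 2, 2011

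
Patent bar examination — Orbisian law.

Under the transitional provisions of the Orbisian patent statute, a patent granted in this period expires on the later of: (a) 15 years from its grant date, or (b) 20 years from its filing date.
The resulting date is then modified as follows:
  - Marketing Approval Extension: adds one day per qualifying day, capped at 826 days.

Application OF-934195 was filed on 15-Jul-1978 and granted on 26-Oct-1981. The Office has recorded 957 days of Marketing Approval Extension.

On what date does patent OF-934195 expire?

October 18, 2000

(a) grant + 15 years → 26 October 1996.
(b) filing + 20 years → 15 July 1998.
Later of the two: 15 July 1998.
Marketing Approval Extension: 957 days claimed exceeds the 826-day cap, so +826 days → 18 October 2000.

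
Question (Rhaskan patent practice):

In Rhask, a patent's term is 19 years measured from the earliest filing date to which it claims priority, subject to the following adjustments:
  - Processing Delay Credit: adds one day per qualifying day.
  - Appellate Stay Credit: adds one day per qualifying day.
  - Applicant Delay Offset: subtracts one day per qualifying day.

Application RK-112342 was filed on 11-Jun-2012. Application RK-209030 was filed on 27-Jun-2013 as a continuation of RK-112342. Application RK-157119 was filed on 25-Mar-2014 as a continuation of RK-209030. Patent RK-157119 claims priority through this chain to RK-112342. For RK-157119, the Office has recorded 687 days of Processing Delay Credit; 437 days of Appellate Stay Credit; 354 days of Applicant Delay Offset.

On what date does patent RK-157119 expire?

July 20, 2033

Earliest priority filing: 11 June 2012.
Base term: 11 June 2012 + 19 years → 11 June 2031.
Processing Delay Credit: +687 days → 28 April 2033.
Appellate Stay Credit: +437 days → 9 July 2034.
Applicant Delay Offset: −354 days → 20 July 2033.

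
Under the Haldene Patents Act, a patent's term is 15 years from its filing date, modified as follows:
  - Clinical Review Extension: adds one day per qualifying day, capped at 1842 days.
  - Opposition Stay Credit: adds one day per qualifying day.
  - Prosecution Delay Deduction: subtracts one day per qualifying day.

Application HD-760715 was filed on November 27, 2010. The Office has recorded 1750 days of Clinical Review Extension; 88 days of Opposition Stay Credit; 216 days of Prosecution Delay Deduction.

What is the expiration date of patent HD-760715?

2030-05-07

Base term: filing date + 15 years → 27 November 2025.
Clinical Review Extension: 1750 days (within the 1842-day cap) → +1750 days → 12 September 2030.
Opposition Stay Credit: +88 days → 9 December 2030.
Prosecution Delay Deduction: −216 days → 7 May 2030.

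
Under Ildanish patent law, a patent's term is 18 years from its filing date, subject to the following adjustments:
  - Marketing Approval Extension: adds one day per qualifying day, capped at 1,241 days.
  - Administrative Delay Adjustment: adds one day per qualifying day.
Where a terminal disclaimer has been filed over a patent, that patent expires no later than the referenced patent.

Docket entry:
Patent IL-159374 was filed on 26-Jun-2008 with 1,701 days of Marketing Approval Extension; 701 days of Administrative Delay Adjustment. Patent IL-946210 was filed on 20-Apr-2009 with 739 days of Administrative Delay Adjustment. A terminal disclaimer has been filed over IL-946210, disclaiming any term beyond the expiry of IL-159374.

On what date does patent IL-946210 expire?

2029-04-28

Natural term of IL-946210:
  Base: filing + 18 years → 20 April 2027.
  Administrative Delay Adjustment: +739 days → 28 April 2029.
Expiry of referenced patent IL-159374:
  Base: filing + 18 years → 26 June 2026.
  Marketing Approval Extension: 1701 days claimed exceeds the 1241-day cap, so +1241 days → 18 November 2029.
  Administrative Delay Adjustment: +701 days → 20 October 2031.
Terminal disclaimer: IL-946210 expires on the earlier of 28 April 2029 and 20 October 2031.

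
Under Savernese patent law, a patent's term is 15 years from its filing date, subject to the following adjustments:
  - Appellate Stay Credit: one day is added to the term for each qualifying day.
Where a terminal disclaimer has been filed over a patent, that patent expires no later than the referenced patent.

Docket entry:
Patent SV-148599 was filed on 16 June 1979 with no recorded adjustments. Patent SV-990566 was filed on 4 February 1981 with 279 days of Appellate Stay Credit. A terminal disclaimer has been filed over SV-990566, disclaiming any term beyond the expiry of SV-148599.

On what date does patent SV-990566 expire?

Natural term of SV-990566:
  Base: filing + 15 years → 4 February 1996.
  Appellate Stay Credit: +279 days → 9 November 1996.
Expiry of referenced patent SV-148599:
  Base: filing + 15 years → 16 June 1994.
Terminal disclaimer: SV-990566 expires on the earlier of 9 November 1996 and 16 June 1994.

June 16, 1994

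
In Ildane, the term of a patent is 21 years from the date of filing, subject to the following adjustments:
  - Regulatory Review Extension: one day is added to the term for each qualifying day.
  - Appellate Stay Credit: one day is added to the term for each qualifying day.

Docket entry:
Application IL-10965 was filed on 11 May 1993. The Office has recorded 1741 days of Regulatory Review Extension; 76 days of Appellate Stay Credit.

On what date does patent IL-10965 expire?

Base term: filing date + 21 years → 11 May 2014.
Regulatory Review Extension: +1741 days → 15 February 2019.
Appellate Stay Credit: +76 days → 2 May 2019.

2019-05-02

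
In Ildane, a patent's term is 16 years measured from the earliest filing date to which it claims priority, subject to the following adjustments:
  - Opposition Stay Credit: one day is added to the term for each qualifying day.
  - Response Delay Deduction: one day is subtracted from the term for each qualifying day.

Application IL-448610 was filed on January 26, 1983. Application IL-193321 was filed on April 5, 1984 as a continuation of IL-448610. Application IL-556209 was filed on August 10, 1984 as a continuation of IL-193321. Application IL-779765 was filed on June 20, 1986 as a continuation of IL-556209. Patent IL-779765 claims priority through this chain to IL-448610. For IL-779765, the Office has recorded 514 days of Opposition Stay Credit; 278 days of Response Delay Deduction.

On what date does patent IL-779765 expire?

1999-09-19

Earliest priority filing: 26 January 1983.
Base term: 26 January 1983 + 16 years → 26 January 1999.
Opposition Stay Credit: +514 days → 23 June 2000.
Response Delay Deduction: −278 days → 19 September 1999.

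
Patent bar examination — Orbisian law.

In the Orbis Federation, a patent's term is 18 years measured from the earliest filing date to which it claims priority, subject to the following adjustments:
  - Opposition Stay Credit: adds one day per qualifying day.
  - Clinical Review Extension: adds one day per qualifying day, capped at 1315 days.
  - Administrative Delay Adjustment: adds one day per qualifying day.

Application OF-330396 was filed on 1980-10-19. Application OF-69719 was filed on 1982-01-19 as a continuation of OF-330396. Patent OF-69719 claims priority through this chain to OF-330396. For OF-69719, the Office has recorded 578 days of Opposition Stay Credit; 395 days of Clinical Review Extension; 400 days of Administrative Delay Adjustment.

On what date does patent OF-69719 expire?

Earliest priority filing: 19 October 1980.
Base term: 19 October 1980 + 18 years → 19 October 1998.
Opposition Stay Credit: +578 days → 19 May 2000.
Clinical Review Extension: 395 days (within the 1315-day cap) → +395 days → 18 June 2001.
Administrative Delay Adjustment: +400 days → 23 July 2002.

2002-07-23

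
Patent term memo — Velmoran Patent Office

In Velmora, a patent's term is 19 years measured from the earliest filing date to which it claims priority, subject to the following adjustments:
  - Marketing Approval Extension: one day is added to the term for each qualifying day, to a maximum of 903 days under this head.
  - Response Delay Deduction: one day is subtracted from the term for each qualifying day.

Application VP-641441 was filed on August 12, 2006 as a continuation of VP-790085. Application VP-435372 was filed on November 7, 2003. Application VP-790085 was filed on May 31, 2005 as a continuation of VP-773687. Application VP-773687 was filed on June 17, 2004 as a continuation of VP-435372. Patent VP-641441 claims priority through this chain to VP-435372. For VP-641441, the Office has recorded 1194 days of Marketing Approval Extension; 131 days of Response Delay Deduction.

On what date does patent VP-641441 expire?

December 18, 2024

Earliest priority filing: 7 November 2003.
Base term: 7 November 2003 + 19 years → 7 November 2022.
Marketing Approval Extension: 1194 days claimed exceeds the 903-day cap, so +903 days → 28 April 2025.
Response Delay Deduction: −131 days → 18 December 2024.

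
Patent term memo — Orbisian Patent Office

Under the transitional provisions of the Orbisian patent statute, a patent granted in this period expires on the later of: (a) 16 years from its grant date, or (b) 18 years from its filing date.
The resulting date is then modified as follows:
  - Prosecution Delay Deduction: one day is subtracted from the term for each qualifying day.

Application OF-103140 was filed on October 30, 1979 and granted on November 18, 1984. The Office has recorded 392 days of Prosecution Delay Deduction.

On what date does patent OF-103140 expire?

(a) grant + 16 years → 18 November 2000.
(b) filing + 18 years → 30 October 1997.
Later of the two: 18 November 2000.
Prosecution Delay Deduction: −392 days → 23 October 1999.

1999-10-23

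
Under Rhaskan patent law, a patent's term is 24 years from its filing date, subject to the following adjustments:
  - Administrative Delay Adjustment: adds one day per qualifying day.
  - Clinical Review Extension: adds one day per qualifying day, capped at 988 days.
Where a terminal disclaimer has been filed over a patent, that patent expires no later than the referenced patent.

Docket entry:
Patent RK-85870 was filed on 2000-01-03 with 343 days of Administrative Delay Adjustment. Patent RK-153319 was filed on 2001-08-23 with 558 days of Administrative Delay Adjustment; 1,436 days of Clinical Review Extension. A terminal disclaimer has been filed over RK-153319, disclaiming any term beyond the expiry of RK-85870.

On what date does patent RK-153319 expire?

Natural term of RK-153319:
  Base: filing + 24 years → 23 August 2025.
  Administrative Delay Adjustment: +558 days → 4 March 2027.
  Clinical Review Extension: 1436 days claimed exceeds the 988-day cap, so +988 days → 16 November 2029.
Expiry of referenced patent RK-85870:
  Base: filing + 24 years → 3 January 2024.
  Administrative Delay Adjustment: +343 days → 11 December 2024.
Terminal disclaimer: RK-153319 expires on the earlier of 16 November 2029 and 11 December 2024.

December 11, 2024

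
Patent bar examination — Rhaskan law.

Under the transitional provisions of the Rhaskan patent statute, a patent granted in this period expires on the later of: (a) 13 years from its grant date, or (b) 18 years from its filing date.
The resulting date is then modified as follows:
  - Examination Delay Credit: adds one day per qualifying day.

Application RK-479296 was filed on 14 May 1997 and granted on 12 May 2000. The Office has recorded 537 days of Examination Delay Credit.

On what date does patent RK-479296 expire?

(a) grant + 13 years → 12 May 2013.
(b) filing + 18 years → 14 May 2015.
Later of the two: 14 May 2015.
Examination Delay Credit: +537 days → 1 November 2016.

2016-11-01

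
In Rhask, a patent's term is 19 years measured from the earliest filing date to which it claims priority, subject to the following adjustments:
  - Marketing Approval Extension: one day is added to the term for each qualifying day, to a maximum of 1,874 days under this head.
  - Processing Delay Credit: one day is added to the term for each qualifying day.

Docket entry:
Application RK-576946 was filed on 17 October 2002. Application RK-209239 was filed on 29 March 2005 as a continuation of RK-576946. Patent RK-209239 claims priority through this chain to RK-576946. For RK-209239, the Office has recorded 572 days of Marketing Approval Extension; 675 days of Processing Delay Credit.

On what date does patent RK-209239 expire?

2025-03-17

Earliest priority filing: 17 October 2002.
Base term: 17 October 2002 + 19 years → 17 October 2021.
Marketing Approval Extension: 572 days (within the 1874-day cap) → +572 days → 12 May 2023.
Processing Delay Credit: +675 days → 17 March 2025.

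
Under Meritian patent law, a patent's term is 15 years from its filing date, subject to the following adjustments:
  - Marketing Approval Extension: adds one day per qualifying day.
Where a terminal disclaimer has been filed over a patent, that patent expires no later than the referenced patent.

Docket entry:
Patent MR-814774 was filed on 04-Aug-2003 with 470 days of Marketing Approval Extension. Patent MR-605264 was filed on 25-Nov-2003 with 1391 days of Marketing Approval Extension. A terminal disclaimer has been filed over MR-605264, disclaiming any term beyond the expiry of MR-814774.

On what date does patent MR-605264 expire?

November 17, 2019

Natural term of MR-605264:
  Base: filing + 15 years → 25 November 2018.
  Marketing Approval Extension: +1391 days → 16 September 2022.
Expiry of referenced patent MR-814774:
  Base: filing + 15 years → 4 August 2018.
  Marketing Approval Extension: +470 days → 17 November 2019.
Terminal disclaimer: MR-605264 expires on the earlier of 16 September 2022 and 17 November 2019.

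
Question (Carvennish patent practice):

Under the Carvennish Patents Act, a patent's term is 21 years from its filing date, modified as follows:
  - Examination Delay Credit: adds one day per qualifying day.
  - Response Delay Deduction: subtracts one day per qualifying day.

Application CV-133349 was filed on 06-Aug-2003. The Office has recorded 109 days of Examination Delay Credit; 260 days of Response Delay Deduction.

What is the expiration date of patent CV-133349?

Base term: filing date + 21 years → 6 August 2024.
Examination Delay Credit: +109 days → 23 November 2024.
Response Delay Deduction: −260 days → 8 March 2024.

2024-03-08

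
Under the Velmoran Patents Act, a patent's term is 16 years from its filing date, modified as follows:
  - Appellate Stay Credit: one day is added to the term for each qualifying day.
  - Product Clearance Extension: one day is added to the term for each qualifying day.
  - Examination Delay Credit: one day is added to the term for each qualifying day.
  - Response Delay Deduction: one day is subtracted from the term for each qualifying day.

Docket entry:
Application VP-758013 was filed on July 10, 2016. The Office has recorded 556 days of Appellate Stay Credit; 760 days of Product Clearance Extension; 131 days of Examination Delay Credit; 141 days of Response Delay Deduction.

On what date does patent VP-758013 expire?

February 6, 2036

Base term: filing date + 16 years → 10 July 2032.
Appellate Stay Credit: +556 days → 17 January 2034.
Product Clearance Extension: +760 days → 16 February 2036.
Examination Delay Credit: +131 days → 26 June 2036.
Response Delay Deduction: −141 days → 6 February 2036.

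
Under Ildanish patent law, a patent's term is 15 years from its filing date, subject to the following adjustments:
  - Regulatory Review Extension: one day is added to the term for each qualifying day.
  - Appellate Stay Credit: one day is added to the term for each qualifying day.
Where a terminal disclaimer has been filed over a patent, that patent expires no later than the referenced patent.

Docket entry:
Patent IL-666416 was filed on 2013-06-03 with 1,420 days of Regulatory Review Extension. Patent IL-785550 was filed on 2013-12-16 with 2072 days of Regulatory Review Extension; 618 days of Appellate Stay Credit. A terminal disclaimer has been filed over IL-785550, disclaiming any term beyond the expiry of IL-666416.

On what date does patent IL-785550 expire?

April 23, 2032

Natural term of IL-785550:
  Base: filing + 15 years → 16 December 2028.
  Regulatory Review Extension: +2072 days → 19 August 2034.
  Appellate Stay Credit: +618 days → 28 April 2036.
Expiry of referenced patent IL-666416:
  Base: filing + 15 years → 3 June 2028.
  Regulatory Review Extension: +1420 days → 23 April 2032.
Terminal disclaimer: IL-785550 expires on the earlier of 28 April 2036 and 23 April 2032.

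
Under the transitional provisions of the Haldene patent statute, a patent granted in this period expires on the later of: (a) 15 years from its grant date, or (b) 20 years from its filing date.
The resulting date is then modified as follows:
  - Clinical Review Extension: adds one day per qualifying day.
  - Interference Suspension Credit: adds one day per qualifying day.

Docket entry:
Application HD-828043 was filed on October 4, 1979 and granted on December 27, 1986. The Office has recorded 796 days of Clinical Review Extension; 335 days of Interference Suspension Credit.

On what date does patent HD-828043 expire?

January 31, 2005

(a) grant + 15 years → 27 December 2001.
(b) filing + 20 years → 4 October 1999.
Later of the two: 27 December 2001.
Clinical Review Extension: +796 days → 2 March 2004.
Interference Suspension Credit: +335 days → 31 January 2005.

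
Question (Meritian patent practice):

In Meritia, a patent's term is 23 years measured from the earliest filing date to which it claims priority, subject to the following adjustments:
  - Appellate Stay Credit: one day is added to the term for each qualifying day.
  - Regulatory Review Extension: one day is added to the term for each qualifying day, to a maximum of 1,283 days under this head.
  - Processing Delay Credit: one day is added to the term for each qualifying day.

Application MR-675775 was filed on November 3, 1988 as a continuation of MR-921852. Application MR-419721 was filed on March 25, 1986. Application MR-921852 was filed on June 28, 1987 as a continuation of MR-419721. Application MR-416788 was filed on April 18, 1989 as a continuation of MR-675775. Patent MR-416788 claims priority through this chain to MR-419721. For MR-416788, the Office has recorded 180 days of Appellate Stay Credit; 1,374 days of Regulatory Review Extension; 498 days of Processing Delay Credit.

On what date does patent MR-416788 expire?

Earliest priority filing: 25 March 1986.
Base term: 25 March 1986 + 23 years → 25 March 2009.
Appellate Stay Credit: +180 days → 21 September 2009.
Regulatory Review Extension: 1374 days claimed exceeds the 1283-day cap, so +1283 days → 27 March 2013.
Processing Delay Credit: +498 days → 7 August 2014.

August 7, 2014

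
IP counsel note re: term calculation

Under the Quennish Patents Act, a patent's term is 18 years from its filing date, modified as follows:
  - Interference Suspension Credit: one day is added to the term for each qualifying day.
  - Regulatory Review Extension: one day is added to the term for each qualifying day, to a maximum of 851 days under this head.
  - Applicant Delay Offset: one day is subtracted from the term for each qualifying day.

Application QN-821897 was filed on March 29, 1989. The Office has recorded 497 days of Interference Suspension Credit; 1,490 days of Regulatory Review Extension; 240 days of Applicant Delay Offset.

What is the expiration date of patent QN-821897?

Base term: filing date + 18 years → 29 March 2007.
Interference Suspension Credit: +497 days → 7 August 2008.
Regulatory Review Extension: 1490 days claimed exceeds the 851-day cap, so +851 days → 6 December 2010.
Applicant Delay Offset: −240 days → 10 April 2010.

2010-04-10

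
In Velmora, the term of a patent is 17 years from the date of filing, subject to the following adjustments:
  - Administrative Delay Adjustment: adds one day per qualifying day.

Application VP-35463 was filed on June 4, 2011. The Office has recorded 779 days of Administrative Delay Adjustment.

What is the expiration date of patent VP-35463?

July 23, 2030

Base term: filing date + 17 years → 4 June 2028.
Administrative Delay Adjustment: +779 days → 23 July 2030.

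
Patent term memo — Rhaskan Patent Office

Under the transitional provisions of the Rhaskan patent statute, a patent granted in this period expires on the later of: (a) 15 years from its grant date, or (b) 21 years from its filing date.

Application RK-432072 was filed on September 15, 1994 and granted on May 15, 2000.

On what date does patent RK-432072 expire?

2015-09-15

(a) grant + 15 years → 15 May 2015.
(b) filing + 21 years → 15 September 2015.
Later of the two: 15 September 2015.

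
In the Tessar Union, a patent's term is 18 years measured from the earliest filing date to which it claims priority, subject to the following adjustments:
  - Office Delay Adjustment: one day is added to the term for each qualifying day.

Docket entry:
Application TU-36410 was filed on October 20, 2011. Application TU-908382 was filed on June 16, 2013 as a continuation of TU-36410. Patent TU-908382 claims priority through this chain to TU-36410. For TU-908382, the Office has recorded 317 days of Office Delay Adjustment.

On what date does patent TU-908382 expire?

Earliest priority filing: 20 October 2011.
Base term: 20 October 2011 + 18 years → 20 October 2029.
Office Delay Adjustment: +317 days → 2 September 2030.

September 2, 2030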